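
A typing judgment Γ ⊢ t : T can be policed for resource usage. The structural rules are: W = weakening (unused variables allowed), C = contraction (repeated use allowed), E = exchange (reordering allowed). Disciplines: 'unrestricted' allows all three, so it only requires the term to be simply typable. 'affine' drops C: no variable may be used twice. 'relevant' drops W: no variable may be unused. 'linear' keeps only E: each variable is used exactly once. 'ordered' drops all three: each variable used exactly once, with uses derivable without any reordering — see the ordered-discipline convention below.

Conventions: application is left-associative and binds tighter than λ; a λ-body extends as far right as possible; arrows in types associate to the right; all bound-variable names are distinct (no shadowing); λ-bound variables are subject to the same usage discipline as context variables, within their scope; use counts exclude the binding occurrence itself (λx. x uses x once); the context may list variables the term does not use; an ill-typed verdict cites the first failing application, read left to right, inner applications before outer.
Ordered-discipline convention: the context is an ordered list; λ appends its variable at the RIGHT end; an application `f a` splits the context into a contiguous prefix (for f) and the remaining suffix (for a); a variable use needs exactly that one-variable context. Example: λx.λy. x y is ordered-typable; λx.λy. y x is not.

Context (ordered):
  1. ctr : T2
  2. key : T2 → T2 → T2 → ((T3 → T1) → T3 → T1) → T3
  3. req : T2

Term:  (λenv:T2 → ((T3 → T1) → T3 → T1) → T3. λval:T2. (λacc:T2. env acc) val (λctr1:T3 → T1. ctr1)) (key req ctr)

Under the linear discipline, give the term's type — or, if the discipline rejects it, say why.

term : T2 → T3
counts: ctr=1; key=1; req=1; env (λ-bound)=1; val (λ-bound)=1; acc (λ-bound)=1; ctr1 (λ-bound)=1
left-to-right use order: env, acc, val, ctr1, key, req, ctr
typing: the term checks, with type T2 → T3
per-discipline verdicts: ordered ✗ · linear ✓ · affine ✓ · relevant ✓ · unrestricted ✓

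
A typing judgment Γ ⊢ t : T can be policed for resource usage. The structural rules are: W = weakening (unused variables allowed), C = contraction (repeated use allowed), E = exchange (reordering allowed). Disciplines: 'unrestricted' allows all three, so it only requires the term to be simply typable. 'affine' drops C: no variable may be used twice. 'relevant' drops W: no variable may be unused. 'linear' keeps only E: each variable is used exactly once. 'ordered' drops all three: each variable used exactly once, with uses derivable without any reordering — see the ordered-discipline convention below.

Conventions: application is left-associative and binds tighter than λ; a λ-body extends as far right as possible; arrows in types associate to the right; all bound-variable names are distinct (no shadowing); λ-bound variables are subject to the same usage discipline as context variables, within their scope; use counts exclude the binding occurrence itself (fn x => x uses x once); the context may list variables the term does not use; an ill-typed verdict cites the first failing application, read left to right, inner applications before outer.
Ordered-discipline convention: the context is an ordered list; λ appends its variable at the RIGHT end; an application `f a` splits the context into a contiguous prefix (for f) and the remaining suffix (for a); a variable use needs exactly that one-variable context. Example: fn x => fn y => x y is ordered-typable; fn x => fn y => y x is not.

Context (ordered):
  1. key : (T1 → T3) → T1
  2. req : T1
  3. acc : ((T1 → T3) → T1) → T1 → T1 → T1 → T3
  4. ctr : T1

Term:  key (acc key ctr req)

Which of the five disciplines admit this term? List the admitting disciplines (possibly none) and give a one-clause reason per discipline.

accepted by: relevant, unrestricted
variable uses: key: 2, req: 1, acc: 1, ctr: 1
left-to-right use order: key, acc, key, ctr, req
typing: well-typed — term : T1
ordered: ✗ — needs contraction — key ×2
linear: ✗ — needs contraction — key ×2
affine: ✗ — needs contraction — key ×2
relevant: ✓ — every one of key, req, acc, ctr appears
unrestricted: ✓ — simply typable at T1; W, C, E all held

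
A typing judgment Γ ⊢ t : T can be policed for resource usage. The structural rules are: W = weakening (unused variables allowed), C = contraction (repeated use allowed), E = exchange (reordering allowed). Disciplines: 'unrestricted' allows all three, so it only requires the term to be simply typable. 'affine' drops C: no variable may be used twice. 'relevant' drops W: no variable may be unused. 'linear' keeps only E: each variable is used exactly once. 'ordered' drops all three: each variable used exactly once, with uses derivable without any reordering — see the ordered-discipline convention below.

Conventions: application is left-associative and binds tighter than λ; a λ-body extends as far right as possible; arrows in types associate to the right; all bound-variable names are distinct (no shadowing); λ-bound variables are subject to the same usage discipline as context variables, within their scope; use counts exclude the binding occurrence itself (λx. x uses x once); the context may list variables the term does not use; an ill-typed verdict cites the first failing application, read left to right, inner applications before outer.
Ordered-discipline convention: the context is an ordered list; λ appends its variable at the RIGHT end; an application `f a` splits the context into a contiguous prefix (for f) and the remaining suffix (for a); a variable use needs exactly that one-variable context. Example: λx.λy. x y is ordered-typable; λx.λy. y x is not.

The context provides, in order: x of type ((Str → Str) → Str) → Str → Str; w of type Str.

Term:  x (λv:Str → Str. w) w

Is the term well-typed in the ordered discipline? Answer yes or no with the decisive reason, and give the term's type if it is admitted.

no — repeated use of w ×2; v never used (weakening)
usage: x=1, w=2, v [bound]=0
left-to-right use order: x, w, w
typing: the term checks, with type Str
per-discipline verdicts: ordered ✗; linear ✗; affine ✗; relevant ✗; unrestricted ✓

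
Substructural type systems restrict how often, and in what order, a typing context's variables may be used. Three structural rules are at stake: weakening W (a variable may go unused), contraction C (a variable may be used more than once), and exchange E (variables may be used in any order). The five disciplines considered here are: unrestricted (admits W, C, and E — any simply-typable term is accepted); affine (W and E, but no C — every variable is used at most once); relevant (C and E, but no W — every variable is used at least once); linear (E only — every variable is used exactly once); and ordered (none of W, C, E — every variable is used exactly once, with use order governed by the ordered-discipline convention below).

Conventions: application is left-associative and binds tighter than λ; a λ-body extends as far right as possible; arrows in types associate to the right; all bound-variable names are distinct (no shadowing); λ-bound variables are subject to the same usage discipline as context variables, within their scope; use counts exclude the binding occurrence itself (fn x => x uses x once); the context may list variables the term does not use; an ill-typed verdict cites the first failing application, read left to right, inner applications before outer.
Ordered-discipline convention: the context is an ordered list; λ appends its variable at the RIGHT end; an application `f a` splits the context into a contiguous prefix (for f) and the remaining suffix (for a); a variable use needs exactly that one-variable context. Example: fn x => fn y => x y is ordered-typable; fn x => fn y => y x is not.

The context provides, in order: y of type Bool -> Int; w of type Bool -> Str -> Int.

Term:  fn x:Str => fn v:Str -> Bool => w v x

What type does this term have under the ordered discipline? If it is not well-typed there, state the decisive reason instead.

not well-typed under ordered — not simply typable
use counts: y: 0; w: 1; x (bound): 1; v (bound): 1
order of uses: w, v, x
typing: ill-typed: argument of type Str -> Bool where Bool is required
across the five disciplines: ordered ✗ · linear ✗ · affine ✗ · relevant ✗ · unrestricted ✗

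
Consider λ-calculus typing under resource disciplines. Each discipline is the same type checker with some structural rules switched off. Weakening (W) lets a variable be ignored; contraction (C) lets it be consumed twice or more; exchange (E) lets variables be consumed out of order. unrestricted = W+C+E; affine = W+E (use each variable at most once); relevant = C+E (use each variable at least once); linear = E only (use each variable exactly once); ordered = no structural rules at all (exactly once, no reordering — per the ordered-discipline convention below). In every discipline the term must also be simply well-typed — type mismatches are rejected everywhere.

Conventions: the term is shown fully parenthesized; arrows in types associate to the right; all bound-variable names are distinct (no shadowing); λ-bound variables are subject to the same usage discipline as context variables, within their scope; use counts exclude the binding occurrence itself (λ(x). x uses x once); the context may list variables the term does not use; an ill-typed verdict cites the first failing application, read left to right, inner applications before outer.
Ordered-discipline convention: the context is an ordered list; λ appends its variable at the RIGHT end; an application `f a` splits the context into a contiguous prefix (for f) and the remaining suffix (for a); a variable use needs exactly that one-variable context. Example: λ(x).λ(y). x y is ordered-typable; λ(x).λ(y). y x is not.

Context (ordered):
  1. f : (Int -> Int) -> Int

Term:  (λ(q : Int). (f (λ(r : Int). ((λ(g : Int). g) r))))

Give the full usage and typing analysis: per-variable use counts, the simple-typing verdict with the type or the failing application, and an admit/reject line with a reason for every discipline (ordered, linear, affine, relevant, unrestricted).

counts: f: 1×, q (λ-bound): 0×, r (λ-bound): 1×, g (λ-bound): 1×
use order (left to right): f, g, r
typing: well-typed — term : Int -> Int
ordered ✗ (q left unused)
linear ✗ (q left unused)
affine ✓ (no duplicate uses among f, q, r, g)
relevant ✗ (q left unused)
unrestricted ✓ (type-checks (Int -> Int) and nothing is barred)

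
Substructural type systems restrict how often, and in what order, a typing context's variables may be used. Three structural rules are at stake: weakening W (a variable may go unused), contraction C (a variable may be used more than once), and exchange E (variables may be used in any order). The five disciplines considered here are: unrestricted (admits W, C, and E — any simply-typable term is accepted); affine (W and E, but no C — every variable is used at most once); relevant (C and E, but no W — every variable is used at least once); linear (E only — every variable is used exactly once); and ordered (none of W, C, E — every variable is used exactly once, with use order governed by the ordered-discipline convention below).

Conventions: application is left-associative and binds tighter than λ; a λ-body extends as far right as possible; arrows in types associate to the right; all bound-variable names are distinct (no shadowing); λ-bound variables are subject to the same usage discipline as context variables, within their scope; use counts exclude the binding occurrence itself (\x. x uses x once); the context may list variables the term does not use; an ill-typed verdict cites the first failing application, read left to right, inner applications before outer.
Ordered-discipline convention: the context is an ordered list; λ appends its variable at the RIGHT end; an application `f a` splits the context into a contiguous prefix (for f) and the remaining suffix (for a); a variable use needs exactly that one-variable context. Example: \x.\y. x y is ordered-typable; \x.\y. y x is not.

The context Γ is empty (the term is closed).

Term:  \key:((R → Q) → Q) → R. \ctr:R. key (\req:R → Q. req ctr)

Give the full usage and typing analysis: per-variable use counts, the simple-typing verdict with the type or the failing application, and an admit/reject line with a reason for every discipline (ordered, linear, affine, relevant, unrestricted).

counts: key (λ-bound)=1; ctr (λ-bound)=1; req (λ-bound)=1
order of uses: key, req, ctr
typing: well-typed at (((R → Q) → Q) → R) → R → R
ordered: ✗, no contiguous prefix/suffix split fits key, req, ctr
linear: ✓, key, ctr, req: one use apiece
affine: ✓, at most one use each (key, ctr, req)
relevant: ✓, at least one use each (key, ctr, req)
unrestricted: ✓, typability at (((R → Q) → Q) → R) → R → R is all that's needed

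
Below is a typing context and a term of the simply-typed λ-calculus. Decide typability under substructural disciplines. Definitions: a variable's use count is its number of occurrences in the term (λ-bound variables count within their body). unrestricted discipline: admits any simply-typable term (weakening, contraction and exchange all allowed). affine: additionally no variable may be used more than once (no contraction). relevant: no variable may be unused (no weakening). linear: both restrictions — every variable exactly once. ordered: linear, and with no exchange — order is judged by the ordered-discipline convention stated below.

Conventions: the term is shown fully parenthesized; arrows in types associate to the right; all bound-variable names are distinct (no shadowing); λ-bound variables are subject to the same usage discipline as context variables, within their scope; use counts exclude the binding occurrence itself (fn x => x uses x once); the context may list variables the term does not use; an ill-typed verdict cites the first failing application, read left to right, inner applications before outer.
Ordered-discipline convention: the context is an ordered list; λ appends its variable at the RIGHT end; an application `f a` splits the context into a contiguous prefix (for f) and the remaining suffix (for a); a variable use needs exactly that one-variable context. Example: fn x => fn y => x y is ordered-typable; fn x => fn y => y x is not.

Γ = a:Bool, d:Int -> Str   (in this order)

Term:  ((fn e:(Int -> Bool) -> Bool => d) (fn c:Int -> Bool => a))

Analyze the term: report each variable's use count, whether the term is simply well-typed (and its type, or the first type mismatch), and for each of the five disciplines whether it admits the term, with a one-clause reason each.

counts: a: 1, d: 1, e [bound]: 0, c [bound]: 0
order of uses: d, a
typing: well-typed at Int -> Str
ordered: ✗, unused: e, c — weakening required
linear: ✗, unused: e, c — weakening required
affine: ✓, a, d, e, c: no repeats, contraction unneeded
relevant: ✗, unused: e, c — weakening required
unrestricted: ✓, well-typed at Int -> Str; no restrictions here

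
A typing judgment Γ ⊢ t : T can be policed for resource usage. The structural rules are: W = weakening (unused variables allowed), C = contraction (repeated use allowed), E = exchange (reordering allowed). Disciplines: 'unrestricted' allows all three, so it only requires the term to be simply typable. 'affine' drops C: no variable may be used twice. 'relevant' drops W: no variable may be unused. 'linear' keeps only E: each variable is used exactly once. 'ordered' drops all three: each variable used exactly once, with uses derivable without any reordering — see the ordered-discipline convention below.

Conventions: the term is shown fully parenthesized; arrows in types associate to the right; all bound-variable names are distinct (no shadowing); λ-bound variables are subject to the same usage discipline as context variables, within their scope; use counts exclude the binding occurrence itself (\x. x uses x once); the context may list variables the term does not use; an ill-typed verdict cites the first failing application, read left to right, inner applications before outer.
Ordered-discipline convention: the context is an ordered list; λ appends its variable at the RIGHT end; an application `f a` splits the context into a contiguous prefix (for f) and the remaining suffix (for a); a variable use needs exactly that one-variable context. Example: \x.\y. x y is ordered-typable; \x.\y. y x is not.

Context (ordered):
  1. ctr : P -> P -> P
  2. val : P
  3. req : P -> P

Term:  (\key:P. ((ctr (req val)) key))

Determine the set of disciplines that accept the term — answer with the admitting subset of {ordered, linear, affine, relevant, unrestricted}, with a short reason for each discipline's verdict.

admitting disciplines: linear, affine, relevant, unrestricted
counts: ctr=1, val=1, req=1, key (bound)=1
order of uses: ctr, req, val, key
typing: well-typed at P -> P
ordered: ✗ — needs exchange: uses follow ctr, req, val, key
linear: ✓ — single use per variable (ctr, val, req, key)
affine: ✓ — at most one use each (ctr, val, req, key)
relevant: ✓ — at least one use each (ctr, val, req, key)
unrestricted: ✓ — typability at P -> P is all that's needed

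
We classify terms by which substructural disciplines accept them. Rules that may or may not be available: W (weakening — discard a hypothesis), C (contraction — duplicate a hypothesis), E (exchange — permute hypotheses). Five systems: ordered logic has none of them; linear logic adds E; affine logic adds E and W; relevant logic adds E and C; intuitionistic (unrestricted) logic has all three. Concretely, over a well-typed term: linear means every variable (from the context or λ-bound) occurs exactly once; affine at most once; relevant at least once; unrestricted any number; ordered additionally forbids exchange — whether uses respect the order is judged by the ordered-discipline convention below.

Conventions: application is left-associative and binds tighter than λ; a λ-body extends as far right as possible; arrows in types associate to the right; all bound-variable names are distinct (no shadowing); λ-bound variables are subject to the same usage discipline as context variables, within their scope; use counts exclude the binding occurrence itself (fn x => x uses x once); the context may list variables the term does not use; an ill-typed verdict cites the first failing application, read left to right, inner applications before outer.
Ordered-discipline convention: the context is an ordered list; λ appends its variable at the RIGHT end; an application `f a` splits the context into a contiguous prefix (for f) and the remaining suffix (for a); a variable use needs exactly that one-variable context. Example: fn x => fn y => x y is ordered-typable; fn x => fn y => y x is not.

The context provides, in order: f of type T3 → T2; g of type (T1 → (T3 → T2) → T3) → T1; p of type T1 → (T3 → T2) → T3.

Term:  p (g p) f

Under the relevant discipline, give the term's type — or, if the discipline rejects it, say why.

term : T3
variable uses: f: 1, g: 1, p: 2
order of uses: p, g, p, f
typing: well-typed at T3
summary: ordered ✗ · linear ✗ · affine ✗ · relevant ✓ · unrestricted ✓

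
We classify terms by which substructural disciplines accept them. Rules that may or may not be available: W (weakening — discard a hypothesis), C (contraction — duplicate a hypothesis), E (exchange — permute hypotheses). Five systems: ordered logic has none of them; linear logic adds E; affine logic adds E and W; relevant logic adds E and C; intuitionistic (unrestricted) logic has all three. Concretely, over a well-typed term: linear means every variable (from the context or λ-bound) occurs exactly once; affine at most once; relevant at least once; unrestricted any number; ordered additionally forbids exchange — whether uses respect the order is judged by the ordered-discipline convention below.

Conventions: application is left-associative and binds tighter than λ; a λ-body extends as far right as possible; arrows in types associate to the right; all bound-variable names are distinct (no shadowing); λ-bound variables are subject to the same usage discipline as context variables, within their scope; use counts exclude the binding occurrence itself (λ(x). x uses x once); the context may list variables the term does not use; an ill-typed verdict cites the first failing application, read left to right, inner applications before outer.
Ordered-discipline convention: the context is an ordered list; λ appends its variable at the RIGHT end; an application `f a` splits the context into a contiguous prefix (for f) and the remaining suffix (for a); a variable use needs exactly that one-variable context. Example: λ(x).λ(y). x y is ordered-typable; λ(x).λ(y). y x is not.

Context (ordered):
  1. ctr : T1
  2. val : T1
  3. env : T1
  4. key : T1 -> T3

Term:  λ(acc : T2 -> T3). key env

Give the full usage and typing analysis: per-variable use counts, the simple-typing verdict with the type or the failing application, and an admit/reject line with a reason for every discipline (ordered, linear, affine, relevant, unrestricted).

counts: ctr ×0, val ×0, env ×1, key ×1, acc [bound] ×0
uses in reading order: key, env
typing: the term checks, with type (T2 -> T3) -> T3
ordered: ✗, needs weakening: ctr, val, acc unused
linear: ✗, needs weakening: ctr, val, acc unused
affine: ✓, at most one use each (ctr, val, env, key, acc)
relevant: ✗, needs weakening: ctr, val, acc unused
unrestricted: ✓, simply typable at (T2 -> T3) -> T3; W, C, E all held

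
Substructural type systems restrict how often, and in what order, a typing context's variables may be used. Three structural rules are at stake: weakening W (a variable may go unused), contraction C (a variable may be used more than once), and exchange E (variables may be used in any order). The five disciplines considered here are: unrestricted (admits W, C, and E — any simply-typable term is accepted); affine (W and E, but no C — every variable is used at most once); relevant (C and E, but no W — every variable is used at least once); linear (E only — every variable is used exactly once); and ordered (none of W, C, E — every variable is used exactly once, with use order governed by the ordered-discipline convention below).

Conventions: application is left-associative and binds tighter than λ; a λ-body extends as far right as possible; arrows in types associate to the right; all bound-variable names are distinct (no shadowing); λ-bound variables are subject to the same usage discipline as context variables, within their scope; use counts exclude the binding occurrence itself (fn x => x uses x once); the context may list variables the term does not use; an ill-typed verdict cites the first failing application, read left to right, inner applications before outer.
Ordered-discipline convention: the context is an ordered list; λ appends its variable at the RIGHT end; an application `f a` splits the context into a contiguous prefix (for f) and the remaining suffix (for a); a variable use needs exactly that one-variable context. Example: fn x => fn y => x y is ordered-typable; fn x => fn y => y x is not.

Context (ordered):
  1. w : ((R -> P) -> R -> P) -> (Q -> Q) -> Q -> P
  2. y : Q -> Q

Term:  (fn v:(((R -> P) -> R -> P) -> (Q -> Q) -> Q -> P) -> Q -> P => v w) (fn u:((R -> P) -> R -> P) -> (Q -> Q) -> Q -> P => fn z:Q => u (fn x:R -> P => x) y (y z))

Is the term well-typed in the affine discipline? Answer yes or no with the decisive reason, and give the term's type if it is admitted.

no — repeated use of y ×2
variable uses: w: 1×, y: 2×, v (λ-bound): 1×, u (λ-bound): 1×, z (λ-bound): 1×, x (λ-bound): 1×
use order (left to right): v, w, u, x, y, y, z
typing: the term checks, with type Q -> P
per-discipline verdicts: ordered ✗ · linear ✗ · affine ✗ · relevant ✓ · unrestricted ✓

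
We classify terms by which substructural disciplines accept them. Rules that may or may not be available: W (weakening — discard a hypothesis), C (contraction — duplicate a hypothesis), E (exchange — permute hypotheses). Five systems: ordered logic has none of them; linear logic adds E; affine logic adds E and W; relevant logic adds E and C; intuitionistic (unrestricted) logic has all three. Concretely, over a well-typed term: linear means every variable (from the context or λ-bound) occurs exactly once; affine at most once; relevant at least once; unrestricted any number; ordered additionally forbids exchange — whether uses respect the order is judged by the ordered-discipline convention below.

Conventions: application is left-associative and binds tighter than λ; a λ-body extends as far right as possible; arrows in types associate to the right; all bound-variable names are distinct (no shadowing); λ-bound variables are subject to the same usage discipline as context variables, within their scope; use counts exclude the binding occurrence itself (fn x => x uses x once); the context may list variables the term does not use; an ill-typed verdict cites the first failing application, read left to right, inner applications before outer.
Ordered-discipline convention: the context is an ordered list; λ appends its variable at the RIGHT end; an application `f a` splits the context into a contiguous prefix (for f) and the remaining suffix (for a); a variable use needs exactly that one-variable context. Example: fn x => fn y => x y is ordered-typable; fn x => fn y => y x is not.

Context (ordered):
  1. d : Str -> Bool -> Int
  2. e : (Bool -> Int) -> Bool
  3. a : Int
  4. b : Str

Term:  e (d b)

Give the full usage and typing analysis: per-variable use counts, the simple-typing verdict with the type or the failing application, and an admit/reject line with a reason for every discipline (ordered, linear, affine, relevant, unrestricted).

use counts: d: 1, e: 1, a: 0, b: 1
left-to-right use order: e, d, b
typing: ✓ — Bool
ordered: ✗, a never used (weakening)
linear: ✗, a never used (weakening)
affine: ✓, none of d, e, a, b used more than once
relevant: ✗, a never used (weakening)
unrestricted: ✓, well-typed at Bool; no restrictions here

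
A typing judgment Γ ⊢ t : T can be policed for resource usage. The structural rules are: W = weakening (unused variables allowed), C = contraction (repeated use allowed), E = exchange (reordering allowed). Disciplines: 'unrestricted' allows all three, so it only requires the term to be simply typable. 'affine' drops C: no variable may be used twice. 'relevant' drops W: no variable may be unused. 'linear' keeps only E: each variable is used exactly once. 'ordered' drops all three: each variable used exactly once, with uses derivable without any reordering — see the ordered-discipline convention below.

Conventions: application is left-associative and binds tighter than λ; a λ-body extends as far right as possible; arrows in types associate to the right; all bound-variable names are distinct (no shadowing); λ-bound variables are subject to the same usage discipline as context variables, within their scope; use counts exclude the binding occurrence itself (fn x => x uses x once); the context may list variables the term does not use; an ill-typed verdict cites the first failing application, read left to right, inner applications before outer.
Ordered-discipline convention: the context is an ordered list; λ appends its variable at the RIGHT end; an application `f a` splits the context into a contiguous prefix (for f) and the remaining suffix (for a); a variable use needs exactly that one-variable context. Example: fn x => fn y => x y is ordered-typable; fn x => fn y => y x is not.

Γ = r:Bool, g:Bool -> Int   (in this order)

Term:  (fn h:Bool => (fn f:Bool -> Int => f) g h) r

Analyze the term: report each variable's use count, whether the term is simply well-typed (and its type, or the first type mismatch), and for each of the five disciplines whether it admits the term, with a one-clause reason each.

counts: r: 1, g: 1, h (bound): 1, f (bound): 1
order of uses: f, g, h, r
typing: well-typed — term : Int
ordered: ✗, use order f, g, h, r needs exchange
linear: ✓, single use per variable (r, g, h, f)
affine: ✓, r, g, h, f: no repeats, contraction unneeded
relevant: ✓, at least one use each (r, g, h, f)
unrestricted: ✓, well-typed at Int; no restrictions here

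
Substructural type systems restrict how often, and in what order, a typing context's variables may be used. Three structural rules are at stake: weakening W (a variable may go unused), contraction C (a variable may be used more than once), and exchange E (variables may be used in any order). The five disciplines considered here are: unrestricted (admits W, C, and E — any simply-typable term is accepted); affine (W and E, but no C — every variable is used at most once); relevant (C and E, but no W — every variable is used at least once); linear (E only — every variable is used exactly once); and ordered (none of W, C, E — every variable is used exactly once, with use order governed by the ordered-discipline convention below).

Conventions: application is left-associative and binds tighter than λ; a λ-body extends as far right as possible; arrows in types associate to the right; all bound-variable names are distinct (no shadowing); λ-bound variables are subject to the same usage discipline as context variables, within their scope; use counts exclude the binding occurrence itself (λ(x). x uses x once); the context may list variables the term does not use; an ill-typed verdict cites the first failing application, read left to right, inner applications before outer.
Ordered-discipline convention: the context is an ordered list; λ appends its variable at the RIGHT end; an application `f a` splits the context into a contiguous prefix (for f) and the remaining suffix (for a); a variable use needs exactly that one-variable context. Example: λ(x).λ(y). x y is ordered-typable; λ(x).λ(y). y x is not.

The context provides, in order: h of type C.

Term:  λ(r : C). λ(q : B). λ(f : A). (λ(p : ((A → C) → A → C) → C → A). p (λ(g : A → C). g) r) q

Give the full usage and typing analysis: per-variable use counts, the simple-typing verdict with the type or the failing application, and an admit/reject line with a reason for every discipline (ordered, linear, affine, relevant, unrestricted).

variable uses: h: 0; r (λ-bound): 1; q (λ-bound): 1; f (λ-bound): 0; p (λ-bound): 1; g (λ-bound): 1
order of uses: p, g, r, q
typing: ill-typed: an argument B mismatches the expected ((A → C) → A → C) → C → A
ordered ✗ (fails simple typing)
linear ✗ (a type mismatch blocks all five)
affine ✗ (the type mismatch rejects it)
relevant ✗ (not simply typable)
unrestricted ✗ (fails simple typing)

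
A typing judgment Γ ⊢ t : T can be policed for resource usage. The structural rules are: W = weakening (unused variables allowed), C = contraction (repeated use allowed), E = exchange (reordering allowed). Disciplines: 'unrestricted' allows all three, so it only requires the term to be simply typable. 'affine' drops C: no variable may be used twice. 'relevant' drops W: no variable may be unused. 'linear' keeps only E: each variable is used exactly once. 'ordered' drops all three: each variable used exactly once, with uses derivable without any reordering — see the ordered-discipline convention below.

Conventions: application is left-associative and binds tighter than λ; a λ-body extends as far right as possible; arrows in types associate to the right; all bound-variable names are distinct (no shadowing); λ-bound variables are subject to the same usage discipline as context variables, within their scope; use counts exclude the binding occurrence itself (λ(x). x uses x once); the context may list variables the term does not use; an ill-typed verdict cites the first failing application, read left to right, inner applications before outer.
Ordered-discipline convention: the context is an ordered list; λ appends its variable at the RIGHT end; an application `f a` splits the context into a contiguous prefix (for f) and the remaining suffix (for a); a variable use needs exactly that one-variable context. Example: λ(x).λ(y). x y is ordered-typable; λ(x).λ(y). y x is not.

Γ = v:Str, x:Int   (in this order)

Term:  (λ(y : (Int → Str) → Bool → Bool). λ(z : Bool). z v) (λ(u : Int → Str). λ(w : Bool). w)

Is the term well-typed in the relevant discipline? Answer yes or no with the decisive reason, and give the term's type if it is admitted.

no — not simply typable
use counts: v=1; x=0; y [bound]=0; z [bound]=1; u [bound]=0; w [bound]=1
use order (left to right): z, v, w
typing: ill-typed: can't apply a value of type Bool
summary: ordered ✗ · linear ✗ · affine ✗ · relevant ✗ · unrestricted ✗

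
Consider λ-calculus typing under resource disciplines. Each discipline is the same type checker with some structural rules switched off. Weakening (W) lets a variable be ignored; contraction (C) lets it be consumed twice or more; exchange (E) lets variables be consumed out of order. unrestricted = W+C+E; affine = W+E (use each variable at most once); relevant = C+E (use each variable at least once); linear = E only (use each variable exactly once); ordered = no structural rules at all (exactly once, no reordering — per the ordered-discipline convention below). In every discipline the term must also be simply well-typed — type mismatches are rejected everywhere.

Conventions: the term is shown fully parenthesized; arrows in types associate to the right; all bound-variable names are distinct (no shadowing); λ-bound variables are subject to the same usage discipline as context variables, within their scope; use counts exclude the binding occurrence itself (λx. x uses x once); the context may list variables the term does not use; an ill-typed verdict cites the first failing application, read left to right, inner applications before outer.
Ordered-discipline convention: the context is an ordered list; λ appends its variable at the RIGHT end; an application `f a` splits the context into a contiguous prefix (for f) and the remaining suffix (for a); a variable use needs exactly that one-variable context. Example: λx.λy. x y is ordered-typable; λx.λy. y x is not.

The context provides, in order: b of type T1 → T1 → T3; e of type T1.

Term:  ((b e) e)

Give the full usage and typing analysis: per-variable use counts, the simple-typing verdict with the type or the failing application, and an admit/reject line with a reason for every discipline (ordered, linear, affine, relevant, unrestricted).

use counts: b: 1×; e: 2×
use order (left to right): b, e, e
typing: well-typed at T3
ordered: ✗ — repeated use of e ×2
linear: ✗ — repeated use of e ×2
affine: ✗ — repeated use of e ×2
relevant: ✓ — at least one use each (b, e)
unrestricted: ✓ — well-typed at T3; no restrictions here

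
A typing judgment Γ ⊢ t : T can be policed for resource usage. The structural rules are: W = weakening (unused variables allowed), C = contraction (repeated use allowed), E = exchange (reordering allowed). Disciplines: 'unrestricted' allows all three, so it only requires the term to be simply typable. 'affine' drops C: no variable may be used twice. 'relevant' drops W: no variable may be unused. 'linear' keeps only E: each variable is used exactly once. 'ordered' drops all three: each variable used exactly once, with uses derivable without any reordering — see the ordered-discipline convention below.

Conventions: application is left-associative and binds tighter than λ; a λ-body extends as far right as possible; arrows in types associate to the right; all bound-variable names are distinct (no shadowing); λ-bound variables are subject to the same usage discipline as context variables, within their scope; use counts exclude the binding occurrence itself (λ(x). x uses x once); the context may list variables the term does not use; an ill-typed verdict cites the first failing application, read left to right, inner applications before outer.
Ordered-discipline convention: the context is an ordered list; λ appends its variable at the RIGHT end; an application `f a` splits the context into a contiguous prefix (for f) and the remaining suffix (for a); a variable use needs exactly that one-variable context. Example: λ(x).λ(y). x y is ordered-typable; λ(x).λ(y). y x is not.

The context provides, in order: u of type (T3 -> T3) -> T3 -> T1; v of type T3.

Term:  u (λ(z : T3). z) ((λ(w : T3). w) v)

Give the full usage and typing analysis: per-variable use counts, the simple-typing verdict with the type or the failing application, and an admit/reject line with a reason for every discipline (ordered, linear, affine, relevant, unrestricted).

use counts: u=1; v=1; z (bound)=1; w (bound)=1
uses in reading order: u, z, w, v
typing: the term checks, with type T1
ordered ✓ (single-use (u, v, z, w), ordered derivation ok)
linear ✓ (each of u, v, z, w used exactly once)
affine ✓ (no duplicate uses among u, v, z, w)
relevant ✓ (at least one use each (u, v, z, w))
unrestricted ✓ (well-typed at T1; no restrictions here)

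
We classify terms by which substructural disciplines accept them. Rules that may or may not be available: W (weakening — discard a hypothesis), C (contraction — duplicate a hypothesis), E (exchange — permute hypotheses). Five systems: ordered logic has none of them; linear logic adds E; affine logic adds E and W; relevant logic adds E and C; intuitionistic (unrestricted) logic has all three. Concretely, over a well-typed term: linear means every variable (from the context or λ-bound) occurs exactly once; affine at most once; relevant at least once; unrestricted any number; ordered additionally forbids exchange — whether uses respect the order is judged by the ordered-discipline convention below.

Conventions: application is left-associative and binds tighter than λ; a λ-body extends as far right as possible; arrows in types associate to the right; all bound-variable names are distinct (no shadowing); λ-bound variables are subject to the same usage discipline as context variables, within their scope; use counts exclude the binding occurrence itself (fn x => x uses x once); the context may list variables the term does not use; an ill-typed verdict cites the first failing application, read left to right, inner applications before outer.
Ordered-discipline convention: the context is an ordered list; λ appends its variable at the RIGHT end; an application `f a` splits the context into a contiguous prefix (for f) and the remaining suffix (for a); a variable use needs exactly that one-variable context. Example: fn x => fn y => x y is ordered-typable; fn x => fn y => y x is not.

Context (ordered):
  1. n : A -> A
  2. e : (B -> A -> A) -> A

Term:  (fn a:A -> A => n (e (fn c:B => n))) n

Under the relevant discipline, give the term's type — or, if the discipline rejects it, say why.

not well-typed under relevant — a, c never used (weakening)
variable uses: n=3; e=1; a (λ-bound)=0; c (λ-bound)=0
order of uses: n, e, n, n
typing: well-typed at A
per-discipline verdicts: ordered ✗ | linear ✗ | affine ✗ | relevant ✗ | unrestricted ✓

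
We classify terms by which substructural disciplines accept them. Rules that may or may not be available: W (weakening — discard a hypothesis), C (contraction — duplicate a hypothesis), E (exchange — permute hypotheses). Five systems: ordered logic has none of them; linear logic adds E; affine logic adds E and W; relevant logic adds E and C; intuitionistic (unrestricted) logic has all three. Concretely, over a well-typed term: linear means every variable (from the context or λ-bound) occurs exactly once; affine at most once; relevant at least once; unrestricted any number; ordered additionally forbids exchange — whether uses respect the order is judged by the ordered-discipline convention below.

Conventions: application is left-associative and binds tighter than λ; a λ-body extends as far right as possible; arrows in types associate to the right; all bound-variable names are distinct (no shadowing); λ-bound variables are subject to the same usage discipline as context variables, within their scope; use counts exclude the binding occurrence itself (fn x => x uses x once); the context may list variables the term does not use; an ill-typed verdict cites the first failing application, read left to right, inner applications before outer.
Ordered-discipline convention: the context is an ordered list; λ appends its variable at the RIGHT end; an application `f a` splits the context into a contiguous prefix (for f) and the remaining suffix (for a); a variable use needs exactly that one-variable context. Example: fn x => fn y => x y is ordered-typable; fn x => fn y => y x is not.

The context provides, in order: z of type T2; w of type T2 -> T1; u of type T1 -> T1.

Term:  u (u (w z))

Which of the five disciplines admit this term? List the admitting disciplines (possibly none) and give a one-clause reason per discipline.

admitted in: relevant, unrestricted
usage: z=1, w=1, u=2
uses in reading order: u, u, w, z
typing: the term checks, with type T1
ordered: ✗ — repeated use of u ×2
linear: ✗ — repeated use of u ×2
affine: ✗ — repeated use of u ×2
relevant: ✓ — none of z, w, u goes unused
unrestricted: ✓ — type-checks (T1) and nothing is barred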